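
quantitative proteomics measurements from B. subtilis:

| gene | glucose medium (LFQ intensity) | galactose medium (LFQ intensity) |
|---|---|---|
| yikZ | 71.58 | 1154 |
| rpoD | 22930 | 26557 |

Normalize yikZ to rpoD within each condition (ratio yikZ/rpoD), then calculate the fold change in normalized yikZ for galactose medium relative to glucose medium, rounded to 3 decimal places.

yikZ/rpoD (glucose medium) = 71.58 / 22930 = 0.0031217
yikZ/rpoD (galactose medium) = 1154 / 26557 = 0.043454
Fold change = 0.043454 / 0.0031217 = 13.9200

13.920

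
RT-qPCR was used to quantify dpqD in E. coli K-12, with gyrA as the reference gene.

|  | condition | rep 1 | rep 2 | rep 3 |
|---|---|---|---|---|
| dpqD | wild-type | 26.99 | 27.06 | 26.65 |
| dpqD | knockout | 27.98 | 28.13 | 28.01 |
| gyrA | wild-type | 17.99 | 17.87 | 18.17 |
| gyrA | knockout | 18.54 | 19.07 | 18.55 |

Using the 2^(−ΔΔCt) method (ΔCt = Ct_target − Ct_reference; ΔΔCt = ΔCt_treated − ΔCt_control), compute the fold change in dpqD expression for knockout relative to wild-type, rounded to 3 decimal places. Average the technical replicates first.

0.742

Mean Ct: dpqD wild-type 26.900; dpqD knockout 28.040; gyrA wild-type 18.010; gyrA knockout 18.720
ΔCt(wild-type) = 26.900 − 18.010 = 8.890
ΔCt(knockout) = 28.040 − 18.720 = 9.320
ΔΔCt = 9.320 − 8.890 = 0.430
Fold change = 2^(−0.430) = 0.7423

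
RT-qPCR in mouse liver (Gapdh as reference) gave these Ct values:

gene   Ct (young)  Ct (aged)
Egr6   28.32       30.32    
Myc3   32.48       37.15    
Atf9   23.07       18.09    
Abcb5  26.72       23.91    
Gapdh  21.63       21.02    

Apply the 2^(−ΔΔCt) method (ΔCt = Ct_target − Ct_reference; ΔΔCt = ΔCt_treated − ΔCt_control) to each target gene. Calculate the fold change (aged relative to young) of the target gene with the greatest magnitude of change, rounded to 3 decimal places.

Egr6: ΔΔCt = (30.32−21.02) − (28.32−21.63) = 9.30 − 6.69 = 2.61; fold change = 2^-2.61 = 0.164
Myc3: ΔΔCt = (37.15−21.02) − (32.48−21.63) = 16.13 − 10.85 = 5.28; fold change = 2^-5.28 = 0.026
Atf9: ΔΔCt = (18.09−21.02) − (23.07−21.63) = -2.93 − 1.44 = -4.37; fold change = 2^4.37 = 20.678
Abcb5: ΔΔCt = (23.91−21.02) − (26.72−21.63) = 2.89 − 5.09 = -2.20; fold change = 2^2.20 = 4.595
Myc3 has the largest |ΔΔCt| = 5.28.

0.026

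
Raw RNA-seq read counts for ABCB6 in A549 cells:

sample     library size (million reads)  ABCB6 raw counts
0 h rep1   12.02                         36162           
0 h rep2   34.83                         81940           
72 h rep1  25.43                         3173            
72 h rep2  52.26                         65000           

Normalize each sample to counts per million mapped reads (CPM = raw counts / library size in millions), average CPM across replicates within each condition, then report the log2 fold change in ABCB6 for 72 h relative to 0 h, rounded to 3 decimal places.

CPM(0 h rep1) = 36162 / 12.02 = 3008.4859
CPM(0 h rep2) = 81940 / 34.83 = 2352.5696
CPM(72 h rep1) = 3173 / 25.43 = 124.7739
CPM(72 h rep2) = 65000 / 52.26 = 1243.7811
mean CPM(0 h) = 2680.5277; mean CPM(72 h) = 684.2775
Fold change = 684.2775 / 2680.5277 = 0.25528
log2(0.25528) = -1.9699

-1.970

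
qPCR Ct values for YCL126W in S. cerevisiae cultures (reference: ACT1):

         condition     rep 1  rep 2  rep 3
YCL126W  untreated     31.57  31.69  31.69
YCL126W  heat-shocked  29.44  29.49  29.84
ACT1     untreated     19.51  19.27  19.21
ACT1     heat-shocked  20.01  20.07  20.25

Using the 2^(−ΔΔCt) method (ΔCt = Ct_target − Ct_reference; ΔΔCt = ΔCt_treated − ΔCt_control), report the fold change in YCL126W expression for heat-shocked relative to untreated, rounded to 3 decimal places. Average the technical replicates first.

7.160

Mean Ct: YCL126W untreated 31.650; YCL126W heat-shocked 29.590; ACT1 untreated 19.330; ACT1 heat-shocked 20.110
ΔCt(untreated) = 31.650 − 19.330 = 12.320
ΔCt(heat-shocked) = 29.590 − 20.110 = 9.480
ΔΔCt = 9.480 − 12.320 = -2.840
Fold change = 2^(−(-2.840)) = 2^2.840 = 7.1602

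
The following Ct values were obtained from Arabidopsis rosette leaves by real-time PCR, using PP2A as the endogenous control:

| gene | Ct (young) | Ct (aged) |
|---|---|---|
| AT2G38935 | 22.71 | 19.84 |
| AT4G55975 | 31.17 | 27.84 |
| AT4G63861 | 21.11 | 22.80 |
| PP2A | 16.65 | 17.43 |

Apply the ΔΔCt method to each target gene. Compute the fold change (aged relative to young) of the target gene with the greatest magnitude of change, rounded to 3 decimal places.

AT2G38935: ΔΔCt = (19.84−17.43) − (22.71−16.65) = 2.41 − 6.06 = -3.65; fold change = 2^3.65 = 12.553
AT4G55975: ΔΔCt = (27.84−17.43) − (31.17−16.65) = 10.41 − 14.52 = -4.11; fold change = 2^4.11 = 17.268
AT4G63861: ΔΔCt = (22.80−17.43) − (21.11−16.65) = 5.37 − 4.46 = 0.91; fold change = 2^-0.91 = 0.532
AT4G55975 has the largest |ΔΔCt| = 4.11.

17.268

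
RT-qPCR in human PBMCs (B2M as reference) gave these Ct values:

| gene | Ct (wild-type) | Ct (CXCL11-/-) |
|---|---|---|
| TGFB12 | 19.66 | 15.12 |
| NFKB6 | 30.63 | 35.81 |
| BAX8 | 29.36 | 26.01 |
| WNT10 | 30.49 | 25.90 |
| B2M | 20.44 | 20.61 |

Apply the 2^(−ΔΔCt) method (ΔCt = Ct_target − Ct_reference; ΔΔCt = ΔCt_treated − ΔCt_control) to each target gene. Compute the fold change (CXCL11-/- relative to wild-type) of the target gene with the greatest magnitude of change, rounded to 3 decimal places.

TGFB12: ΔΔCt = (15.12−20.61) − (19.66−20.44) = -5.49 − (-0.78) = -4.71; fold change = 2^4.71 = 26.173
NFKB6: ΔΔCt = (35.81−20.61) − (30.63−20.44) = 15.20 − 10.19 = 5.01; fold change = 2^-5.01 = 0.031
BAX8: ΔΔCt = (26.01−20.61) − (29.36−20.44) = 5.40 − 8.92 = -3.52; fold change = 2^3.52 = 11.472
WNT10: ΔΔCt = (25.90−20.61) − (30.49−20.44) = 5.29 − 10.05 = -4.76; fold change = 2^4.76 = 27.096
NFKB6 has the largest |ΔΔCt| = 5.01.

0.031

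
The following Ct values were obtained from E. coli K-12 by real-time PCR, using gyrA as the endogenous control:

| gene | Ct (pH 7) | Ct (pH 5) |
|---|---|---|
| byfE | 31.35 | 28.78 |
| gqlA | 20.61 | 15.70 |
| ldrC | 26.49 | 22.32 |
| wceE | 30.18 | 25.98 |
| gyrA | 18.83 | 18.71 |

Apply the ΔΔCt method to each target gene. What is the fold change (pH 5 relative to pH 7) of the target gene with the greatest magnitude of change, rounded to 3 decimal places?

27.665

byfE: ΔΔCt = (28.78−18.71) − (31.35−18.83) = 10.07 − 12.52 = -2.45; fold change = 2^2.45 = 5.464
gqlA: ΔΔCt = (15.70−18.71) − (20.61−18.83) = -3.01 − 1.78 = -4.79; fold change = 2^4.79 = 27.665
ldrC: ΔΔCt = (22.32−18.71) − (26.49−18.83) = 3.61 − 7.66 = -4.05; fold change = 2^4.05 = 16.564
wceE: ΔΔCt = (25.98−18.71) − (30.18−18.83) = 7.27 − 11.35 = -4.08; fold change = 2^4.08 = 16.912
gqlA has the largest |ΔΔCt| = 4.79.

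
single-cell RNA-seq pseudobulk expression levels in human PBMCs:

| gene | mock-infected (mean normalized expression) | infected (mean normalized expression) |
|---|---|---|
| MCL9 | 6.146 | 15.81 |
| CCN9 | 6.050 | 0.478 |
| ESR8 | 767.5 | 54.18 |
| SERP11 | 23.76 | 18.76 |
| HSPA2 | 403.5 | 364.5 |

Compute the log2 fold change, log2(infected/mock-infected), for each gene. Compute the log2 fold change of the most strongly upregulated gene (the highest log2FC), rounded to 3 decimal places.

log2(15.81/6.146) = 1.363  (MCL9)
log2(0.478/6.050) = -3.662  (CCN9)
log2(54.18/767.5) = -3.824  (ESR8)
log2(18.76/23.76) = -0.341  (SERP11)
log2(364.5/403.5) = -0.147  (HSPA2)
MCL9 is most strongly upregulated.

1.363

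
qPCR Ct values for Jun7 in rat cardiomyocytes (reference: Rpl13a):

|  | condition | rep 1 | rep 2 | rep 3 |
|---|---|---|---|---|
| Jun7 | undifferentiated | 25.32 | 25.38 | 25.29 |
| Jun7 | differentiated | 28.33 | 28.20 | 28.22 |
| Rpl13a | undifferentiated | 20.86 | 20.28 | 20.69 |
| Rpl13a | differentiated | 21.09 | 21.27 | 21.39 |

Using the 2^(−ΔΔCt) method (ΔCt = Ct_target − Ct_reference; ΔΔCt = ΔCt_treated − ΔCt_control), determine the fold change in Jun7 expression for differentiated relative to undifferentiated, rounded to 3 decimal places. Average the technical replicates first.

Mean Ct: Jun7 undifferentiated 25.330; Jun7 differentiated 28.250; Rpl13a undifferentiated 20.610; Rpl13a differentiated 21.250
ΔCt(undifferentiated) = 25.330 − 20.610 = 4.720
ΔCt(differentiated) = 28.250 − 21.250 = 7.000
ΔΔCt = 7.000 − 4.720 = 2.280
Fold change = 2^(−2.280) = 0.2059

0.206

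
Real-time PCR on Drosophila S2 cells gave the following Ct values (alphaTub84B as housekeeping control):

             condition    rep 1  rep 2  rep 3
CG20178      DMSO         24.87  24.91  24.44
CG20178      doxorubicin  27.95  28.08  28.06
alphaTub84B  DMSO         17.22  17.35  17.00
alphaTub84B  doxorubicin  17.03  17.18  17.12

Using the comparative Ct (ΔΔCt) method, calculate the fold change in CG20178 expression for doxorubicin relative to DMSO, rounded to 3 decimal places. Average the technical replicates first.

0.097

Mean Ct: CG20178 DMSO 24.740; CG20178 doxorubicin 28.030; alphaTub84B DMSO 17.190; alphaTub84B doxorubicin 17.110
ΔCt(DMSO) = 24.740 − 17.190 = 7.550
ΔCt(doxorubicin) = 28.030 − 17.110 = 10.920
ΔΔCt = 10.920 − 7.550 = 3.370
Fold change = 2^(−3.370) = 0.0967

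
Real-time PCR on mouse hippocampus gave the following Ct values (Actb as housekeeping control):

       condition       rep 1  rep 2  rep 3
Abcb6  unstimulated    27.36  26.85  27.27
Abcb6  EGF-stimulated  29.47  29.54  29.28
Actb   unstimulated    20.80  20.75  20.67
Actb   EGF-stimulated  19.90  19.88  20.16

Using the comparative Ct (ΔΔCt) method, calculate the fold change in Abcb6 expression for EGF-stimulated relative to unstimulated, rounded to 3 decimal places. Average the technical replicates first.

0.122

Mean Ct: Abcb6 unstimulated 27.160; Abcb6 EGF-stimulated 29.430; Actb unstimulated 20.740; Actb EGF-stimulated 19.980
ΔCt(unstimulated) = 27.160 − 20.740 = 6.420
ΔCt(EGF-stimulated) = 29.430 − 19.980 = 9.450
ΔΔCt = 9.450 − 6.420 = 3.030
Fold change = 2^(−3.030) = 0.1224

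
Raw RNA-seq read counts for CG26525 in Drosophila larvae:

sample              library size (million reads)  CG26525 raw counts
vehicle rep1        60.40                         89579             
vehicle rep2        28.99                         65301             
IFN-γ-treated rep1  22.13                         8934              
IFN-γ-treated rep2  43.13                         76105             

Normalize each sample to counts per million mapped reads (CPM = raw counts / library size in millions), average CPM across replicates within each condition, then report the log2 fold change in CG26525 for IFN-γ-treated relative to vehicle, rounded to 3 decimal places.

CPM(vehicle rep1) = 89579 / 60.40 = 1483.0960
CPM(vehicle rep2) = 65301 / 28.99 = 2252.5354
CPM(IFN-γ-treated rep1) = 8934 / 22.13 = 403.7054
CPM(IFN-γ-treated rep2) = 76105 / 43.13 = 1764.5490
mean CPM(vehicle) = 1867.8157; mean CPM(IFN-γ-treated) = 1084.1272
Fold change = 1084.1272 / 1867.8157 = 0.58043
log2(0.58043) = -0.7848

-0.785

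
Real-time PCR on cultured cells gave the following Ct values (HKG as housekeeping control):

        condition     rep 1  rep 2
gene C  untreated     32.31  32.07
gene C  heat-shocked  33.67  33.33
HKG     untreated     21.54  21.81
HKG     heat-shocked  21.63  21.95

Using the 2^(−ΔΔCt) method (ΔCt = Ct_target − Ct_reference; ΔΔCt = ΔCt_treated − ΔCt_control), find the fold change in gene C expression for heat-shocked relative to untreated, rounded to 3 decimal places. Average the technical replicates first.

Mean Ct: gene C untreated 32.190; gene C heat-shocked 33.500; HKG untreated 21.675; HKG heat-shocked 21.790
ΔCt(untreated) = 32.190 − 21.675 = 10.515
ΔCt(heat-shocked) = 33.500 − 21.790 = 11.710
ΔΔCt = 11.710 − 10.515 = 1.195
Fold change = 2^(−1.195) = 0.4368

0.437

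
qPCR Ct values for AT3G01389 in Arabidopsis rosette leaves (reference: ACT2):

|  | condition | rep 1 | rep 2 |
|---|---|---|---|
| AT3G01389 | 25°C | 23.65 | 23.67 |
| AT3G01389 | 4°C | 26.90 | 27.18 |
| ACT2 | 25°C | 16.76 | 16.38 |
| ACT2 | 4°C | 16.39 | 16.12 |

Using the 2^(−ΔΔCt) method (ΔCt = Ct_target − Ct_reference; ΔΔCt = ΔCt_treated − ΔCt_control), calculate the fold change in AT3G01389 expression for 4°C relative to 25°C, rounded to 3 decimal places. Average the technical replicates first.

0.077

Mean Ct: AT3G01389 25°C 23.660; AT3G01389 4°C 27.040; ACT2 25°C 16.570; ACT2 4°C 16.255
ΔCt(25°C) = 23.660 − 16.570 = 7.090
ΔCt(4°C) = 27.040 − 16.255 = 10.785
ΔΔCt = 10.785 − 7.090 = 3.695
Fold change = 2^(−3.695) = 0.0772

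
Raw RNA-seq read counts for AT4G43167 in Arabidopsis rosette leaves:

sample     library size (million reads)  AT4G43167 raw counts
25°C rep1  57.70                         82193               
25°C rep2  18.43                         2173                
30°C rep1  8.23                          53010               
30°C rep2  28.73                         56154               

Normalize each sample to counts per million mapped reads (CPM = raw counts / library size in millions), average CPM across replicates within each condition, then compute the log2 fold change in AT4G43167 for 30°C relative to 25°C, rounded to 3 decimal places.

2.444

CPM(25°C rep1) = 82193 / 57.70 = 1424.4887
CPM(25°C rep2) = 2173 / 18.43 = 117.9056
CPM(30°C rep1) = 53010 / 8.23 = 6441.0693
CPM(30°C rep2) = 56154 / 28.73 = 1954.5423
mean CPM(25°C) = 771.1972; mean CPM(30°C) = 4197.8058
Fold change = 4197.8058 / 771.1972 = 5.44323
log2(5.44323) = 2.4445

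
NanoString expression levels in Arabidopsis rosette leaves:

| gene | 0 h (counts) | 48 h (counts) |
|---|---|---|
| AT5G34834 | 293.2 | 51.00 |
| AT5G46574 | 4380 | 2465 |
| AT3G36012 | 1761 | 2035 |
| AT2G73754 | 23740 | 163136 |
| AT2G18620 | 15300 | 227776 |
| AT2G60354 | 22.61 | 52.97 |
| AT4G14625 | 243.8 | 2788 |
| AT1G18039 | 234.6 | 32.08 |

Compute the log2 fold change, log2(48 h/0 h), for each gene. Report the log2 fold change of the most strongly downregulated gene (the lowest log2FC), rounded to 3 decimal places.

log2(51.00/293.2) = -2.523  (AT5G34834)
log2(2465/4380) = -0.829  (AT5G46574)
log2(2035/1761) = 0.209  (AT3G36012)
log2(163136/23740) = 2.781  (AT2G73754)
log2(227776/15300) = 3.896  (AT2G18620)
log2(52.97/22.61) = 1.228  (AT2G60354)
log2(2788/243.8) = 3.515  (AT4G14625)
log2(32.08/234.6) = -2.870  (AT1G18039)
AT1G18039 is most strongly downregulated.

-2.870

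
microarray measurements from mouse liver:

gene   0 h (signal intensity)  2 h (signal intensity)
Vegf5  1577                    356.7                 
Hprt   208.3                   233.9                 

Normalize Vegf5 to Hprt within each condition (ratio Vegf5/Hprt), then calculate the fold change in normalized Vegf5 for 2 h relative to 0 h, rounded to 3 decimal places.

0.201

Vegf5/Hprt (0 h) = 1577 / 208.3 = 7.5708
Vegf5/Hprt (2 h) = 356.7 / 233.9 = 1.525
Fold change = 1.525 / 7.5708 = 0.2014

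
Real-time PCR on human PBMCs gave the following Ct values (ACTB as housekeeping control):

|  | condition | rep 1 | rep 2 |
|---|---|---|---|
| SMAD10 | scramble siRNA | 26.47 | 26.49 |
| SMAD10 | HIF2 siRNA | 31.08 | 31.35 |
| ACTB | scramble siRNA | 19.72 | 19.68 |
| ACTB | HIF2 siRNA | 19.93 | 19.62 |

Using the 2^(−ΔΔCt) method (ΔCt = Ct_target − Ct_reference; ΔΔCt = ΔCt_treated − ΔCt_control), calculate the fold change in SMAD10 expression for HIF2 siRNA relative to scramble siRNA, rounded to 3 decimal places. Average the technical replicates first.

0.040

Mean Ct: SMAD10 scramble siRNA 26.480; SMAD10 HIF2 siRNA 31.215; ACTB scramble siRNA 19.700; ACTB HIF2 siRNA 19.775
ΔCt(scramble siRNA) = 26.480 − 19.700 = 6.780
ΔCt(HIF2 siRNA) = 31.215 − 19.775 = 11.440
ΔΔCt = 11.440 − 6.780 = 4.660
Fold change = 2^(−4.660) = 0.0396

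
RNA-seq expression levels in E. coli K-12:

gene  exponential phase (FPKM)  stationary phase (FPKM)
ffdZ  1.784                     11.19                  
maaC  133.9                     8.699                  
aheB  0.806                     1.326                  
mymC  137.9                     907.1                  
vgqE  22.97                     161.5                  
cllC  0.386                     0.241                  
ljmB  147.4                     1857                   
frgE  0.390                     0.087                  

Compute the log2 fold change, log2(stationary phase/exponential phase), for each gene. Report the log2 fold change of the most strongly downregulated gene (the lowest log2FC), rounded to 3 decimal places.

log2(11.19/1.784) = 2.649  (ffdZ)
log2(8.699/133.9) = -3.944  (maaC)
log2(1.326/0.806) = 0.718  (aheB)
log2(907.1/137.9) = 2.718  (mymC)
log2(161.5/22.97) = 2.814  (vgqE)
log2(0.241/0.386) = -0.680  (cllC)
log2(1857/147.4) = 3.655  (ljmB)
log2(0.087/0.390) = -2.164  (frgE)
maaC is most strongly downregulated.

-3.944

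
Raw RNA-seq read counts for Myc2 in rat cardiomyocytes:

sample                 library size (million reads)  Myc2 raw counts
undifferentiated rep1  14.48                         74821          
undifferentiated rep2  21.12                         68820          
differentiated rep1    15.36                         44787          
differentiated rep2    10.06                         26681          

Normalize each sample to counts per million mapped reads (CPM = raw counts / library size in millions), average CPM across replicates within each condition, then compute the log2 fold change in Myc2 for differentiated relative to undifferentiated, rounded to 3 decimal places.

CPM(undifferentiated rep1) = 74821 / 14.48 = 5167.1961
CPM(undifferentiated rep2) = 68820 / 21.12 = 3258.5227
CPM(differentiated rep1) = 44787 / 15.36 = 2915.8203
CPM(differentiated rep2) = 26681 / 10.06 = 2652.1869
mean CPM(undifferentiated) = 4212.8594; mean CPM(differentiated) = 2784.0036
Fold change = 2784.0036 / 4212.8594 = 0.66083
log2(0.66083) = -0.5976

-0.598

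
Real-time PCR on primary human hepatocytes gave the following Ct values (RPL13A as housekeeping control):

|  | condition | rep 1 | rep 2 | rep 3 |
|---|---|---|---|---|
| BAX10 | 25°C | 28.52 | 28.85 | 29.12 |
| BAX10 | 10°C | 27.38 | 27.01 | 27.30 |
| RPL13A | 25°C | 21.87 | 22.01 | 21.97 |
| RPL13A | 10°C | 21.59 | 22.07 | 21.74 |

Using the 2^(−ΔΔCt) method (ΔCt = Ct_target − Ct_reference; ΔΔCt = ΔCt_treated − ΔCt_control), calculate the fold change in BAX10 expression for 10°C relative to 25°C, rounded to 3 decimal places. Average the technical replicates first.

Mean Ct: BAX10 25°C 28.830; BAX10 10°C 27.230; RPL13A 25°C 21.950; RPL13A 10°C 21.800
ΔCt(25°C) = 28.830 − 21.950 = 6.880
ΔCt(10°C) = 27.230 − 21.800 = 5.430
ΔΔCt = 5.430 − 6.880 = -1.450
Fold change = 2^(−(-1.450)) = 2^1.450 = 2.7321

2.732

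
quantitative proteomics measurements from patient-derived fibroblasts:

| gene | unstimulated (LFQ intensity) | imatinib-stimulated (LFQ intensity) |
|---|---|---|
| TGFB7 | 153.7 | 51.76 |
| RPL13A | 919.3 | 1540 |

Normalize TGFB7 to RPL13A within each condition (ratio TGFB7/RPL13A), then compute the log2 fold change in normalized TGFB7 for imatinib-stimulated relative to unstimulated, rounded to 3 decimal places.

-2.315

TGFB7/RPL13A (unstimulated) = 153.7 / 919.3 = 0.16719
TGFB7/RPL13A (imatinib-stimulated) = 51.76 / 1540 = 0.03361
Fold change = 0.03361 / 0.16719 = 0.2010
log2(0.2010) = -2.3145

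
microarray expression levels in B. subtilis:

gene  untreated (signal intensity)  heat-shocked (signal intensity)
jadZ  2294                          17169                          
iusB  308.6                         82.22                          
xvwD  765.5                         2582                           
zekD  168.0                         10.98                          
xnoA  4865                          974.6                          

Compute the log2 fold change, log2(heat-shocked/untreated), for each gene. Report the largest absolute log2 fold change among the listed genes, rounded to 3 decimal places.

3.936

log2(17169/2294) = 2.904  (jadZ)
log2(82.22/308.6) = -1.908  (iusB)
log2(2582/765.5) = 1.754  (xvwD)
log2(10.98/168.0) = -3.936  (zekD)
log2(974.6/4865) = -2.320  (xnoA)
The largest magnitude belongs to zekD.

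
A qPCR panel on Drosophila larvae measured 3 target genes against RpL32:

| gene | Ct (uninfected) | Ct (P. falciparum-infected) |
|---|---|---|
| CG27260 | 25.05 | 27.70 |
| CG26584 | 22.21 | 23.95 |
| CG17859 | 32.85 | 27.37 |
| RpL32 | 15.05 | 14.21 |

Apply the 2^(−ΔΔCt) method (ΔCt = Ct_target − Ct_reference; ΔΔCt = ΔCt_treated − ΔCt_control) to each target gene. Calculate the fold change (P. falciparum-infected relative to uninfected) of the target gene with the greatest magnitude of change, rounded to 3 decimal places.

24.933

CG27260: ΔΔCt = (27.70−14.21) − (25.05−15.05) = 13.49 − 10.00 = 3.49; fold change = 2^-3.49 = 0.089
CG26584: ΔΔCt = (23.95−14.21) − (22.21−15.05) = 9.74 − 7.16 = 2.58; fold change = 2^-2.58 = 0.167
CG17859: ΔΔCt = (27.37−14.21) − (32.85−15.05) = 13.16 − 17.80 = -4.64; fold change = 2^4.64 = 24.933
CG17859 has the largest |ΔΔCt| = 4.64.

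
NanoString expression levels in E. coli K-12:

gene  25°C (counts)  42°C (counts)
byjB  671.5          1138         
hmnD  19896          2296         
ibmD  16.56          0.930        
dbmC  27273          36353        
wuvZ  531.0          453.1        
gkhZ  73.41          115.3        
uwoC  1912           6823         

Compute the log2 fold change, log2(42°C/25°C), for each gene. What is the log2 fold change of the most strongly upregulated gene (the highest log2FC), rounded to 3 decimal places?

1.835

log2(1138/671.5) = 0.761  (byjB)
log2(2296/19896) = -3.115  (hmnD)
log2(0.930/16.56) = -4.154  (ibmD)
log2(36353/27273) = 0.415  (dbmC)
log2(453.1/531.0) = -0.229  (wuvZ)
log2(115.3/73.41) = 0.651  (gkhZ)
log2(6823/1912) = 1.835  (uwoC)
uwoC is most strongly upregulated.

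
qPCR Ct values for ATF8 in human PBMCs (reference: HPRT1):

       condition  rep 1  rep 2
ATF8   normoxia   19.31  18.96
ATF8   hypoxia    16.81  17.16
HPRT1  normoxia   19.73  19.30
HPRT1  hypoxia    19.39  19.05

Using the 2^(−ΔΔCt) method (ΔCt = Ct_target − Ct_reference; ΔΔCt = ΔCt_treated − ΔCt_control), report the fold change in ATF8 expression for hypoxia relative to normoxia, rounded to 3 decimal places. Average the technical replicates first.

Mean Ct: ATF8 normoxia 19.135; ATF8 hypoxia 16.985; HPRT1 normoxia 19.515; HPRT1 hypoxia 19.220
ΔCt(normoxia) = 19.135 − 19.515 = -0.380
ΔCt(hypoxia) = 16.985 − 19.220 = -2.235
ΔΔCt = -2.235 − (-0.380) = -1.855
Fold change = 2^(−(-1.855)) = 2^1.855 = 3.6175

3.618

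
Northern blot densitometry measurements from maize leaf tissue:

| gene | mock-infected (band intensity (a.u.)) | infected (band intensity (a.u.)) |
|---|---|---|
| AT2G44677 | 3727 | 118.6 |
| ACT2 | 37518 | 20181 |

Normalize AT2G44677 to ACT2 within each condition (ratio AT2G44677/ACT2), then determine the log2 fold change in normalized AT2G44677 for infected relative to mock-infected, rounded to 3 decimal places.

-4.079

AT2G44677/ACT2 (mock-infected) = 3727 / 37518 = 0.099339
AT2G44677/ACT2 (infected) = 118.6 / 20181 = 0.0058768
Fold change = 0.0058768 / 0.099339 = 0.0592
log2(0.0592) = -4.0793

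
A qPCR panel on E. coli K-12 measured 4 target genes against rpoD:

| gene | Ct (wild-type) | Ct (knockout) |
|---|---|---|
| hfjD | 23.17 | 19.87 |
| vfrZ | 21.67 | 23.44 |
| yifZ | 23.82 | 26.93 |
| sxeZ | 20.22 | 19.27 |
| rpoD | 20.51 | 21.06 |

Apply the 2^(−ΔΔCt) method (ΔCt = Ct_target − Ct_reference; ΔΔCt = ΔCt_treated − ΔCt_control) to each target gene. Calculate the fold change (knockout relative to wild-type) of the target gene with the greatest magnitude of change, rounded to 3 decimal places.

14.420

hfjD: ΔΔCt = (19.87−21.06) − (23.17−20.51) = -1.19 − 2.66 = -3.85; fold change = 2^3.85 = 14.420
vfrZ: ΔΔCt = (23.44−21.06) − (21.67−20.51) = 2.38 − 1.16 = 1.22; fold change = 2^-1.22 = 0.429
yifZ: ΔΔCt = (26.93−21.06) − (23.82−20.51) = 5.87 − 3.31 = 2.56; fold change = 2^-2.56 = 0.170
sxeZ: ΔΔCt = (19.27−21.06) − (20.22−20.51) = -1.79 − (-0.29) = -1.50; fold change = 2^1.50 = 2.828
hfjD has the largest |ΔΔCt| = 3.85.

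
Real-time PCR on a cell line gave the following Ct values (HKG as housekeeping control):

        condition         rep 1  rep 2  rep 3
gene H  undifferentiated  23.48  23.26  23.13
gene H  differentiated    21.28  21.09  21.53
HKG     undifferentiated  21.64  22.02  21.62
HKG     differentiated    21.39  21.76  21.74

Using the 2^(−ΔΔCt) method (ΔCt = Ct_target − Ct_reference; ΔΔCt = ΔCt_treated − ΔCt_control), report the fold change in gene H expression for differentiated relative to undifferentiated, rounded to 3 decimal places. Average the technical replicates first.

3.630

Mean Ct: gene H undifferentiated 23.290; gene H differentiated 21.300; HKG undifferentiated 21.760; HKG differentiated 21.630
ΔCt(undifferentiated) = 23.290 − 21.760 = 1.530
ΔCt(differentiated) = 21.300 − 21.630 = -0.330
ΔΔCt = -0.330 − 1.530 = -1.860
Fold change = 2^(−(-1.860)) = 2^1.860 = 3.6301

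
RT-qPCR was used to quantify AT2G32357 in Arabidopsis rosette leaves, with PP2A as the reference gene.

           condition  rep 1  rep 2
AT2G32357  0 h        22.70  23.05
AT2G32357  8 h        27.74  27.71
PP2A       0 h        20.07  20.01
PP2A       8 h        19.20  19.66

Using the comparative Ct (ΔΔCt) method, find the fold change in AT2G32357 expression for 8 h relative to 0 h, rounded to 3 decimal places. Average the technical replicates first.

0.023

Mean Ct: AT2G32357 0 h 22.875; AT2G32357 8 h 27.725; PP2A 0 h 20.040; PP2A 8 h 19.430
ΔCt(0 h) = 22.875 − 20.040 = 2.835
ΔCt(8 h) = 27.725 − 19.430 = 8.295
ΔΔCt = 8.295 − 2.835 = 5.460
Fold change = 2^(−5.460) = 0.0227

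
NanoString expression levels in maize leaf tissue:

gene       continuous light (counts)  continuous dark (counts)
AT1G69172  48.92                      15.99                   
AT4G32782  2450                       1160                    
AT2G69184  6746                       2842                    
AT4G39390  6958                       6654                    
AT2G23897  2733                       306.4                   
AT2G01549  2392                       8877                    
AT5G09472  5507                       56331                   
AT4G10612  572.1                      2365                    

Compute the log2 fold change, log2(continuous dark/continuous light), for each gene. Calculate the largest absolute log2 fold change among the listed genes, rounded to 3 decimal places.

3.355

log2(15.99/48.92) = -1.613  (AT1G69172)
log2(1160/2450) = -1.079  (AT4G32782)
log2(2842/6746) = -1.247  (AT2G69184)
log2(6654/6958) = -0.064  (AT4G39390)
log2(306.4/2733) = -3.157  (AT2G23897)
log2(8877/2392) = 1.892  (AT2G01549)
log2(56331/5507) = 3.355  (AT5G09472)
log2(2365/572.1) = 2.048  (AT4G10612)
The largest magnitude belongs to AT5G09472.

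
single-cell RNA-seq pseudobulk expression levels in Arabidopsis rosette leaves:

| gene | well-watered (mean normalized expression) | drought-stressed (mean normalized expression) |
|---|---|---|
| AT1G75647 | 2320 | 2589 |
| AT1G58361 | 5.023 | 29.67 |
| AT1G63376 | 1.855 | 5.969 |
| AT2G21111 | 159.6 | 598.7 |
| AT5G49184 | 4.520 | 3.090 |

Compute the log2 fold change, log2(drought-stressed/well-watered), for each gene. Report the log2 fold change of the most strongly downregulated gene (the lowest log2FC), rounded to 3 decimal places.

log2(2589/2320) = 0.158  (AT1G75647)
log2(29.67/5.023) = 2.562  (AT1G58361)
log2(5.969/1.855) = 1.686  (AT1G63376)
log2(598.7/159.6) = 1.907  (AT2G21111)
log2(3.090/4.520) = -0.549  (AT5G49184)
AT5G49184 is most strongly downregulated.

-0.549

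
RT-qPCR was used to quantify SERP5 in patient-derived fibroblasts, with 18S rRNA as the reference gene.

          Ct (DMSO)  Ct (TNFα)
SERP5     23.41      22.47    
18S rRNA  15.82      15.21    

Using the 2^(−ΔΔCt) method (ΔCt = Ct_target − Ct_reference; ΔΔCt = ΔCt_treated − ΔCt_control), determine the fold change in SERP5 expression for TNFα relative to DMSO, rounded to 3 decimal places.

1.257

ΔCt(DMSO) = 23.410 − 15.820 = 7.590
ΔCt(TNFα) = 22.470 − 15.210 = 7.260
ΔΔCt = 7.260 − 7.590 = -0.330
Fold change = 2^(−(-0.330)) = 2^0.330 = 1.2570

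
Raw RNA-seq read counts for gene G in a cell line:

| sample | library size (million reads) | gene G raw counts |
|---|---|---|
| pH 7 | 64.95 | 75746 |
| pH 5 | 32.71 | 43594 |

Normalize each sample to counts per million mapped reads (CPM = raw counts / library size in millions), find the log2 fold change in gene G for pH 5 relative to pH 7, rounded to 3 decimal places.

CPM(pH 7) = 75746 / 64.95 = 1166.2202
CPM(pH 5) = 43594 / 32.71 = 1332.7423
Fold change = 1332.7423 / 1166.2202 = 1.14279
log2(1.14279) = 0.1926

0.193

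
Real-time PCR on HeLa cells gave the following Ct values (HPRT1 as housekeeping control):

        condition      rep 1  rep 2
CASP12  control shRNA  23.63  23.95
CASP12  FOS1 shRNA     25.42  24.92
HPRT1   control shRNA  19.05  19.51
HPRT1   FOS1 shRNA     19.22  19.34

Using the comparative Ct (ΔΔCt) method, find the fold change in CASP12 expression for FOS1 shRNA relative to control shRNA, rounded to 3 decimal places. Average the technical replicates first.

Mean Ct: CASP12 control shRNA 23.790; CASP12 FOS1 shRNA 25.170; HPRT1 control shRNA 19.280; HPRT1 FOS1 shRNA 19.280
ΔCt(control shRNA) = 23.790 − 19.280 = 4.510
ΔCt(FOS1 shRNA) = 25.170 − 19.280 = 5.890
ΔΔCt = 5.890 − 4.510 = 1.380
Fold change = 2^(−1.380) = 0.3842

0.384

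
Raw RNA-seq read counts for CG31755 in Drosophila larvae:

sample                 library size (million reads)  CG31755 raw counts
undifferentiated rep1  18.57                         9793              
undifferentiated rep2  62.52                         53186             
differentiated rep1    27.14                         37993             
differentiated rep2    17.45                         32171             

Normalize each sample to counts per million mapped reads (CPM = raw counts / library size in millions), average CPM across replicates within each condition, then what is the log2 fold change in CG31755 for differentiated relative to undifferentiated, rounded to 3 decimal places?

CPM(undifferentiated rep1) = 9793 / 18.57 = 527.3560
CPM(undifferentiated rep2) = 53186 / 62.52 = 850.7038
CPM(differentiated rep1) = 37993 / 27.14 = 1399.8895
CPM(differentiated rep2) = 32171 / 17.45 = 1843.6103
mean CPM(undifferentiated) = 689.0299; mean CPM(differentiated) = 1621.7499
Fold change = 1621.7499 / 689.0299 = 2.35367
log2(2.35367) = 1.2349

1.235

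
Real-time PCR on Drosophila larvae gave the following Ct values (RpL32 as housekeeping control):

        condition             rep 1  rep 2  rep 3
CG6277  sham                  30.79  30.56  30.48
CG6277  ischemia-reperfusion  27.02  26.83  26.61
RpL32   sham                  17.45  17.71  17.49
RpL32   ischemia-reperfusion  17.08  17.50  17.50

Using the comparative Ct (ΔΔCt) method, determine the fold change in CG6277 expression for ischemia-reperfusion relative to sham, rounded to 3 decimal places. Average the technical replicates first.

12.126

Mean Ct: CG6277 sham 30.610; CG6277 ischemia-reperfusion 26.820; RpL32 sham 17.550; RpL32 ischemia-reperfusion 17.360
ΔCt(sham) = 30.610 − 17.550 = 13.060
ΔCt(ischemia-reperfusion) = 26.820 − 17.360 = 9.460
ΔΔCt = 9.460 − 13.060 = -3.600
Fold change = 2^(−(-3.600)) = 2^3.600 = 12.1257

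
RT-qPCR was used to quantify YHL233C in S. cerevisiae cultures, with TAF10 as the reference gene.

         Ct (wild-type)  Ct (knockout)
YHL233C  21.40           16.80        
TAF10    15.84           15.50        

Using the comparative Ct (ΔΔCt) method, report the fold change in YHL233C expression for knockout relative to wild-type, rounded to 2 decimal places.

ΔCt(wild-type) = 21.400 − 15.840 = 5.560
ΔCt(knockout) = 16.800 − 15.500 = 1.300
ΔΔCt = 1.300 − 5.560 = -4.260
Fold change = 2^(−(-4.260)) = 2^4.260 = 19.160

19.16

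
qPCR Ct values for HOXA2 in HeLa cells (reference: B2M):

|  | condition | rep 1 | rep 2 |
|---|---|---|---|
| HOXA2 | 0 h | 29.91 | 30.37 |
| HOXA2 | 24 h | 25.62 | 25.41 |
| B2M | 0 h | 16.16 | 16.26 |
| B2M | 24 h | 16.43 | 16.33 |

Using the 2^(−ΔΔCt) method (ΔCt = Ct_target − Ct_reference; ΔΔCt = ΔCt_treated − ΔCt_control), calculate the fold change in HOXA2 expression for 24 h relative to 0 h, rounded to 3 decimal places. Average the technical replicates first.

27.761

Mean Ct: HOXA2 0 h 30.140; HOXA2 24 h 25.515; B2M 0 h 16.210; B2M 24 h 16.380
ΔCt(0 h) = 30.140 − 16.210 = 13.930
ΔCt(24 h) = 25.515 − 16.380 = 9.135
ΔΔCt = 9.135 − 13.930 = -4.795
Fold change = 2^(−(-4.795)) = 2^4.795 = 27.7612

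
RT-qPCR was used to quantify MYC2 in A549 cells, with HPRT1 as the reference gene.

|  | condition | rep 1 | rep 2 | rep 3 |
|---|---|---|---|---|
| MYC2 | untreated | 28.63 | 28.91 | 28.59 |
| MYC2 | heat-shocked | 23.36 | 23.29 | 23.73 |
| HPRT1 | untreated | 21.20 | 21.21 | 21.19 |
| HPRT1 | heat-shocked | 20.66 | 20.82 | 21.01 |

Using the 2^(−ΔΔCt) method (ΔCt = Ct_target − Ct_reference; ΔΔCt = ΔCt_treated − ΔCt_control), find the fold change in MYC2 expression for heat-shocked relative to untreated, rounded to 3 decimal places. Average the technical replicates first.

Mean Ct: MYC2 untreated 28.710; MYC2 heat-shocked 23.460; HPRT1 untreated 21.200; HPRT1 heat-shocked 20.830
ΔCt(untreated) = 28.710 − 21.200 = 7.510
ΔCt(heat-shocked) = 23.460 − 20.830 = 2.630
ΔΔCt = 2.630 − 7.510 = -4.880
Fold change = 2^(−(-4.880)) = 2^4.880 = 29.4460

29.446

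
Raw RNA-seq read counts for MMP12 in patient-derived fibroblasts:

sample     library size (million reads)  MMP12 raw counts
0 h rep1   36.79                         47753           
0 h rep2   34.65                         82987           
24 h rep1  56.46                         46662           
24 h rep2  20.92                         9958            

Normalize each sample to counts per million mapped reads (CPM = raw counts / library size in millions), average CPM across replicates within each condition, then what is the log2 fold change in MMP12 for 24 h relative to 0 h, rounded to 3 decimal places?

-1.504

CPM(0 h rep1) = 47753 / 36.79 = 1297.9886
CPM(0 h rep2) = 82987 / 34.65 = 2395.0072
CPM(24 h rep1) = 46662 / 56.46 = 826.4612
CPM(24 h rep2) = 9958 / 20.92 = 476.0038
mean CPM(0 h) = 1846.4979; mean CPM(24 h) = 651.2325
Fold change = 651.2325 / 1846.4979 = 0.35269
log2(0.35269) = -1.5035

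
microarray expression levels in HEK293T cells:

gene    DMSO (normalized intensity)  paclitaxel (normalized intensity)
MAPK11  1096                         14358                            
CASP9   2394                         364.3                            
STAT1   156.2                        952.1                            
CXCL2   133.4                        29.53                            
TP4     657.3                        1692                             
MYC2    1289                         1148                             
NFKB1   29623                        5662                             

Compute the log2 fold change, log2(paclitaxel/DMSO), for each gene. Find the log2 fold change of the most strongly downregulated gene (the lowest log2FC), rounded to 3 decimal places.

-2.716

log2(14358/1096) = 3.712  (MAPK11)
log2(364.3/2394) = -2.716  (CASP9)
log2(952.1/156.2) = 2.608  (STAT1)
log2(29.53/133.4) = -2.176  (CXCL2)
log2(1692/657.3) = 1.364  (TP4)
log2(1148/1289) = -0.167  (MYC2)
log2(5662/29623) = -2.387  (NFKB1)
CASP9 is most strongly downregulated.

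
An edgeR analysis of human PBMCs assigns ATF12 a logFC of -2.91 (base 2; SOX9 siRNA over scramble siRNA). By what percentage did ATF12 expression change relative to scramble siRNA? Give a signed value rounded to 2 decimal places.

-86.70%

Fold change = 2^(-2.91) = 0.1330
Percent change = (FC − 1) × 100% = (0.1330 − 1) × 100 = -86.70%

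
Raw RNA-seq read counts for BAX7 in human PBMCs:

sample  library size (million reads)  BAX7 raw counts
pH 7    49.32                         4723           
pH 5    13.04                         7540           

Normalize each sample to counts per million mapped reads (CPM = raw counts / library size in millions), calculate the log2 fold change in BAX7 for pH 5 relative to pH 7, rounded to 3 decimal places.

2.594

CPM(pH 7) = 4723 / 49.32 = 95.7624
CPM(pH 5) = 7540 / 13.04 = 578.2209
Fold change = 578.2209 / 95.7624 = 6.03808
log2(6.03808) = 2.5941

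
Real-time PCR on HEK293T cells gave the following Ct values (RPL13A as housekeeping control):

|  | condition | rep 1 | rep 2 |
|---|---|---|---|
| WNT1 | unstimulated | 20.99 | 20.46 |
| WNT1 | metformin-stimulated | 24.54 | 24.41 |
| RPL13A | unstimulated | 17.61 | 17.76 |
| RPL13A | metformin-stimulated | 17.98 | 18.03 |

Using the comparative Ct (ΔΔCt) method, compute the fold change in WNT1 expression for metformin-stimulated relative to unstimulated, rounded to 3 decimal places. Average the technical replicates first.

0.093

Mean Ct: WNT1 unstimulated 20.725; WNT1 metformin-stimulated 24.475; RPL13A unstimulated 17.685; RPL13A metformin-stimulated 18.005
ΔCt(unstimulated) = 20.725 − 17.685 = 3.040
ΔCt(metformin-stimulated) = 24.475 − 18.005 = 6.470
ΔΔCt = 6.470 − 3.040 = 3.430
Fold change = 2^(−3.430) = 0.0928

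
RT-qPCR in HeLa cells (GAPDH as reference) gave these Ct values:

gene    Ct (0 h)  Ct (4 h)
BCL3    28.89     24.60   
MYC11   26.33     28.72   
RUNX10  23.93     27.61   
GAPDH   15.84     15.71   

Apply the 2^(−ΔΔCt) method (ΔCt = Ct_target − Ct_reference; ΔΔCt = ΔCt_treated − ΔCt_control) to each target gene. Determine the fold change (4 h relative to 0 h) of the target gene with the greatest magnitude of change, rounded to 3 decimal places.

17.877

BCL3: ΔΔCt = (24.60−15.71) − (28.89−15.84) = 8.89 − 13.05 = -4.16; fold change = 2^4.16 = 17.877
MYC11: ΔΔCt = (28.72−15.71) − (26.33−15.84) = 13.01 − 10.49 = 2.52; fold change = 2^-2.52 = 0.174
RUNX10: ΔΔCt = (27.61−15.71) − (23.93−15.84) = 11.90 − 8.09 = 3.81; fold change = 2^-3.81 = 0.071
BCL3 has the largest |ΔΔCt| = 4.16.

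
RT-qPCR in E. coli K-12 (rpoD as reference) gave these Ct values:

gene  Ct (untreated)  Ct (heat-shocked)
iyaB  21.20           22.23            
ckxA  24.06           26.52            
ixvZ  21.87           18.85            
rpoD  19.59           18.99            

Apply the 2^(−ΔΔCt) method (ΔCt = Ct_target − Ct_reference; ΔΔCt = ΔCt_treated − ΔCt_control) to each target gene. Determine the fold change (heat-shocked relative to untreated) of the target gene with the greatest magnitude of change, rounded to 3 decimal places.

0.120

iyaB: ΔΔCt = (22.23−18.99) − (21.20−19.59) = 3.24 − 1.61 = 1.63; fold change = 2^-1.63 = 0.323
ckxA: ΔΔCt = (26.52−18.99) − (24.06−19.59) = 7.53 − 4.47 = 3.06; fold change = 2^-3.06 = 0.120
ixvZ: ΔΔCt = (18.85−18.99) − (21.87−19.59) = -0.14 − 2.28 = -2.42; fold change = 2^2.42 = 5.352
ckxA has the largest |ΔΔCt| = 3.06.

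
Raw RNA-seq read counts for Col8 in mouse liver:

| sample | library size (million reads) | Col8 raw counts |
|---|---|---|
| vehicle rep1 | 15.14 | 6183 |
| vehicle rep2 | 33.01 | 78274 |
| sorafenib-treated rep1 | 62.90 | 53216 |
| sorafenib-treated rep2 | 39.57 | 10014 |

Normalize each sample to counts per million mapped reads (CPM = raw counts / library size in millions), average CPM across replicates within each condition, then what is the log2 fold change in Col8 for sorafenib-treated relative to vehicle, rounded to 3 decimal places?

-1.339

CPM(vehicle rep1) = 6183 / 15.14 = 408.3884
CPM(vehicle rep2) = 78274 / 33.01 = 2371.2208
CPM(sorafenib-treated rep1) = 53216 / 62.90 = 846.0413
CPM(sorafenib-treated rep2) = 10014 / 39.57 = 253.0705
mean CPM(vehicle) = 1389.8046; mean CPM(sorafenib-treated) = 549.5559
Fold change = 549.5559 / 1389.8046 = 0.39542
log2(0.39542) = -1.3385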